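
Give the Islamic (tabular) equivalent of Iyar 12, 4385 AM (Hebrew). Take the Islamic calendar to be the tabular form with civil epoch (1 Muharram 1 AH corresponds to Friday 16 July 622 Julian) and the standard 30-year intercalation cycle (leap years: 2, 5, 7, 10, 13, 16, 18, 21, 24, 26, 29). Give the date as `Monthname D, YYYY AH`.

Julian Day Number of the source date = 1949455.
Converting JDN 1949455 to the tabular Islamic calendar gives 12 Dhu al-Qa'dah 3 AH.

Dhu al-Qa'dah 12, 3 AH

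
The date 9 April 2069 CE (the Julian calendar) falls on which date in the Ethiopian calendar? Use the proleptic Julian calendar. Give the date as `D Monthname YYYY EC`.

Both dates share Julian Day Number 2476859; in the Ethiopian calendar that is 14 Miyazya 2061 EC.

14 Miyazya 2061 EC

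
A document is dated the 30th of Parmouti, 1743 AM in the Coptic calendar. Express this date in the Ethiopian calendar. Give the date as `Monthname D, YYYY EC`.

Miyazya 30, 2019 EC

The source date corresponds to 8 May 2027 in the Gregorian calendar (JDN 2461534).
That day falls on 30 Miyazya 2019 EC in the Ethiopian calendar.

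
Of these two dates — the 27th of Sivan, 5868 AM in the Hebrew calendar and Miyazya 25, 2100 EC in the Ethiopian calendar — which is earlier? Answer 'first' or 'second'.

First date → JDN 2491148; second date → JDN 2491115.
JDN 2491115 < JDN 2491148, so the second date is earlier.

second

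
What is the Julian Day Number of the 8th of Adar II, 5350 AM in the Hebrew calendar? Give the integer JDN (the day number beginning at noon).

Equivalently 14 March 1590 (Gregorian).
JDN 2400001 is 17 November 1858 CE (Gregorian), MJD 0; the target day is −98133 days from there, so JDN = 2301868.

2301868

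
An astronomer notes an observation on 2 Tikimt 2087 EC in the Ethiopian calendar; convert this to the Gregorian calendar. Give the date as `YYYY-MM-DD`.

Julian Day Number of the source date = 2486163.
Converting JDN 2486163 to the Gregorian calendar gives 12 October 2094 CE.

2094-10-12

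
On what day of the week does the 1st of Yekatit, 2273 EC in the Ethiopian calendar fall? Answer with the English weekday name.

Thursday

Equivalently 10 February 2281 Gregorian, JDN 2554219.
2554219 ≡ 3 (mod 7); counting from Monday = 0 gives Thursday.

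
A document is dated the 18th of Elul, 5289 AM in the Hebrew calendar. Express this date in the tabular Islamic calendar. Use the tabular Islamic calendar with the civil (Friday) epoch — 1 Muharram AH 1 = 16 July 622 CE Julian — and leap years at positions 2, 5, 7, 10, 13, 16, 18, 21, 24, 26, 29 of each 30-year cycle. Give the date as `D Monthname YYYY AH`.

Julian Day Number of the source date = 2279760.
Converting JDN 2279760 to the tabular Islamic calendar gives 18 Dhu al-Hijjah 935 AH.

18 Dhu al-Hijjah 935 AH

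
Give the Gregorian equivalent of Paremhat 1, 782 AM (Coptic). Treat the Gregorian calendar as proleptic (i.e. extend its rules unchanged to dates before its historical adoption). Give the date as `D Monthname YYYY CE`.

Julian Day Number of the source date = 2110470.
Converting JDN 2110470 to the Gregorian calendar gives 3 March 1066 CE.

3 March 1066 CE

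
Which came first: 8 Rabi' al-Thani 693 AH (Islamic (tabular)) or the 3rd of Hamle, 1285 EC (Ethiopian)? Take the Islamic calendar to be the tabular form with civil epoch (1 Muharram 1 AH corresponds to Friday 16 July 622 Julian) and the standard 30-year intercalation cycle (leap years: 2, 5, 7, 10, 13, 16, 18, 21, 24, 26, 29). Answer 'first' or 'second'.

Converting both to JDN: 2193758 vs 2193504; the smaller is the second.

second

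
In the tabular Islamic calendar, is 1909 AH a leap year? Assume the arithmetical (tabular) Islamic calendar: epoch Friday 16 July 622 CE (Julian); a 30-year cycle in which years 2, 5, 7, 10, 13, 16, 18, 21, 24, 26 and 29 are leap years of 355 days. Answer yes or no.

no

Year 1909 AH is year 19 of its 30-year cycle; leap positions are 2, 5, 7, 10, 13, 16, 18, 21, 24, 26, 29, so it is a common year (354 days).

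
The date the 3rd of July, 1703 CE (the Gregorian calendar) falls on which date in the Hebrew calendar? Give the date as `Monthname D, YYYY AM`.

Tammuz 19, 5463 AM

Julian Day Number of the source date = 2343251.
Converting JDN 2343251 to the Hebrew calendar gives 19 Tammuz 5463 AM.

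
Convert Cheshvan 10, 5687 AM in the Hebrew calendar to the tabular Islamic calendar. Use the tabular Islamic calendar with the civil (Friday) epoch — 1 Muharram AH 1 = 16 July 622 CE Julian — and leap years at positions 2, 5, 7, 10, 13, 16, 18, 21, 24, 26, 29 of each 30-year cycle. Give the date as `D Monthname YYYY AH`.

10 Rabi' al-Thani 1345 AH

Both dates share Julian Day Number 2424807; in the tabular Islamic calendar that is 10 Rabi' al-Thani 1345 AH.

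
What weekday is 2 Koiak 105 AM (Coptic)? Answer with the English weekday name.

Tuesday

Equivalently 29 November 388 Gregorian, JDN 1863107.
JDN 1863107 mod 7 = 1, and JDN 0 was a Monday, so this is a Tuesday.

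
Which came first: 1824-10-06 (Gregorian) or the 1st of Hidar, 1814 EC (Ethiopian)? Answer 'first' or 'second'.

second

First date → JDN 2387541; second date → JDN 2386479.
JDN 2386479 < JDN 2387541, so the second date is earlier.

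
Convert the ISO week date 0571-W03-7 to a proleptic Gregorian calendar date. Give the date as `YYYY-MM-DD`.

ISO week 1 of 571 is the week containing the first Thursday of 571.
Week 3, day 7 (Sunday) lands on 0571-01-20.

0571-01-20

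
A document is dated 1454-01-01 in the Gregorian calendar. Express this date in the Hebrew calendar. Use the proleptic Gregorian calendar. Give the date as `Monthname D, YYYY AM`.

Julian Day Number of the source date = 2252123.
Converting JDN 2252123 to the Hebrew calendar gives 22 Tevet 5214 AM.

Tevet 22, 5214 AM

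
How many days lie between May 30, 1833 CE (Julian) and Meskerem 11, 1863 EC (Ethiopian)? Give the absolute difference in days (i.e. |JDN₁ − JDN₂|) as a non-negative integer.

13615

First date → JDN 2390711; second date → JDN 2404326.
The interval is |2390711 − 2404326| = 13615 days.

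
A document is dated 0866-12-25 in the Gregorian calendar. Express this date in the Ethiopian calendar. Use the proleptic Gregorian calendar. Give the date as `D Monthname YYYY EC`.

25 Tahsas 859 EC

Julian Day Number of the source date = 2037719.
Converting JDN 2037719 to the Ethiopian calendar gives 25 Tahsas 859 EC.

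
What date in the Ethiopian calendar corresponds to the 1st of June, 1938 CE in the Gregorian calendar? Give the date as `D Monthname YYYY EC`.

24 Ginbot 1930 EC

Both dates share Julian Day Number 2429051; in the Ethiopian calendar that is 24 Ginbot 1930 EC.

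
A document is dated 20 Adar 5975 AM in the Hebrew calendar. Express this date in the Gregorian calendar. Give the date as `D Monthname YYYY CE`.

Both dates share Julian Day Number 2530152; in the Gregorian calendar that is 22 March 2215 CE.

22 March 2215 CE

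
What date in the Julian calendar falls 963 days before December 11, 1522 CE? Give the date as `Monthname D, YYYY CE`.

April 22, 1520 CE

JDN of December 11, 1522 CE = 2277313.
2277313 − 963 = 2276350.
JDN 2276350 in the Julian calendar is April 22, 1520 CE.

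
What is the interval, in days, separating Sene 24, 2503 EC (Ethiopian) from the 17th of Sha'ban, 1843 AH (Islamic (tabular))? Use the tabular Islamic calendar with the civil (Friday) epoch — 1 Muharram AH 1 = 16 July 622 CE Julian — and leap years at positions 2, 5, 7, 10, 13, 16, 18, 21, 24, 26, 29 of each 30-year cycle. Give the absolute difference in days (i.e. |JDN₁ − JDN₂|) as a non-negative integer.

36963

JDN of the first date = 2638369.
JDN of the second date = 2601406.
|2601406 − 2638369| = 36963.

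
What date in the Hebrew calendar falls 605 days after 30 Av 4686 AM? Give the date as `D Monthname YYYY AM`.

15 Nisan 4688 AM

Counting 605 days forward from JDN 2059503 reaches JDN 2060108, which is 15 Nisan 4688 AM.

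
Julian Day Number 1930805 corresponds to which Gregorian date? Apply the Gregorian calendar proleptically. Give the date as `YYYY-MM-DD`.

Counting from JDN 2299161 = 15 Oct 1582 gives an offset of -368356 days.

0574-04-06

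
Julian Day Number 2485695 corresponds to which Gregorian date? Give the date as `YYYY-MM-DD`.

JDN 2451545 is 1 Jan 2000; 2485695 is +34150 days from there.

2093-07-01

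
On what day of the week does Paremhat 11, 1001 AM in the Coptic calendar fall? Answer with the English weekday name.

Wednesday

This is JDN 2190470 (14 March 1285 Gregorian).
JDN 2190470 mod 7 = 2, and JDN 0 was a Monday, so this is a Wednesday.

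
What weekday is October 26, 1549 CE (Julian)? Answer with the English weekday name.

This is JDN 2287129 (5 November 1549 Gregorian).
Since JDN mod 7 = 5 (0 = Monday), the day is Saturday.

Saturday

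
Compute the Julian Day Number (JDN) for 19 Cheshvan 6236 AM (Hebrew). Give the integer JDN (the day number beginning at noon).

2625357

Equivalently 18 November 2475 (Gregorian).
JDN 2299161 is 15 October 1582 CE (Gregorian); the target day is +326196 days from there, so JDN = 2625357.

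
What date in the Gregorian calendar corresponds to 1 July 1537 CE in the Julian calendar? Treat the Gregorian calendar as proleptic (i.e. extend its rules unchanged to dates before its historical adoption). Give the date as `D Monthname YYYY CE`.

11 July 1537 CE

For dates in this range the Gregorian date is 10 days ahead of the Julian.
1 July 1537 Julian + 10 days → 11 July 1537 Gregorian.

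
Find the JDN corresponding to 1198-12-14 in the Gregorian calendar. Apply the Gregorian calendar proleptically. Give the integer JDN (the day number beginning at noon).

2158968

JDN 2451545 is 1 January 2000 CE (Gregorian); the target day is −292577 days from there, so JDN = 2158968.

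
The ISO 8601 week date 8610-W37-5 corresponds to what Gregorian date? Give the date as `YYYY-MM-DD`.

ISO week 1 of 8610 is the week containing the first Thursday of 8610.
Week 37, day 5 (Friday) lands on 8610-09-14.

8610-09-14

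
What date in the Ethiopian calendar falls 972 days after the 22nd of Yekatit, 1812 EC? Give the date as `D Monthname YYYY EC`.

19 Tikimt 1815 EC

Counting 972 days forward from JDN 2385860 reaches JDN 2386832, which is 19 Tikimt 1815 EC.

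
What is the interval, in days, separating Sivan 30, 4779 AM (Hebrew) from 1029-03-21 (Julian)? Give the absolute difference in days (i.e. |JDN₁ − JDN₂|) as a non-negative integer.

JDN of the first date = 2093404.
JDN of the second date = 2096980.
|2096980 − 2093404| = 3576.

3576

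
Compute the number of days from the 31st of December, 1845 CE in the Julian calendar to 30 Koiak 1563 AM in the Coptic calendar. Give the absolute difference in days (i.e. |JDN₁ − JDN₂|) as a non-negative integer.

JDN of the first date = 2395309.
JDN of the second date = 2395669.
|2395669 − 2395309| = 360.

360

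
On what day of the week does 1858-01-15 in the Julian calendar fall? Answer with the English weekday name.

Equivalently 27 January 1858 Gregorian, JDN 2399707.
Since JDN mod 7 = 2 (0 = Monday), the day is Wednesday.

Wednesday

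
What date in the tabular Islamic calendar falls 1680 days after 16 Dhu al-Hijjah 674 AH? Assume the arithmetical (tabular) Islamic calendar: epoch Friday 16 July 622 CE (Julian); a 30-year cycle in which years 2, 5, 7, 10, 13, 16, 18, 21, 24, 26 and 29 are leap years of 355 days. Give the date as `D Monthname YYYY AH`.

13 Ramadan 679 AH

JDN of 16 Dhu al-Hijjah 674 AH = 2187269.
2187269 + 1680 = 2188949.
JDN 2188949 in the tabular Islamic calendar is 13 Ramadan 679 AH.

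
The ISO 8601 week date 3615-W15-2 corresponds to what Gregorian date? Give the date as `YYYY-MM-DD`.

ISO week 1 of 3615 is the week containing the first Thursday of 3615.
Week 15, day 2 (Tuesday) lands on 3615-04-07.

3615-04-07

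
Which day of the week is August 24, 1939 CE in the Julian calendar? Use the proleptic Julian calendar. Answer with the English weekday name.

Wednesday

In the Gregorian calendar this is 6 September 1939 (JDN 2429513).
JDN 2429513 mod 7 = 2, and JDN 0 was a Monday, so this is a Wednesday.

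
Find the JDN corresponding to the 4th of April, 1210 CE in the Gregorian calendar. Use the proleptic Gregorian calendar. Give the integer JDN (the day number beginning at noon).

JDN 2400001 is 17 November 1858 CE (Gregorian), MJD 0; the target day is −236904 days from there, so JDN = 2163097.

2163097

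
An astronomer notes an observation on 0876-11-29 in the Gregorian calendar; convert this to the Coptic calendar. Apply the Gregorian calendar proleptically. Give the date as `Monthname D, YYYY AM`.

Hathor 29, 593 AM

Both dates share Julian Day Number 2041346; in the Coptic calendar that is 29 Hathor 593 AM.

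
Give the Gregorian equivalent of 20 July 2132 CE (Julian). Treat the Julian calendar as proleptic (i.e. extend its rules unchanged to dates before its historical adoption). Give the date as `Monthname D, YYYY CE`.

August 3, 2132 CE

For dates in this range the Gregorian date is 14 days ahead of the Julian.
20 July 2132 Julian + 14 days → 3 August 2132 Gregorian.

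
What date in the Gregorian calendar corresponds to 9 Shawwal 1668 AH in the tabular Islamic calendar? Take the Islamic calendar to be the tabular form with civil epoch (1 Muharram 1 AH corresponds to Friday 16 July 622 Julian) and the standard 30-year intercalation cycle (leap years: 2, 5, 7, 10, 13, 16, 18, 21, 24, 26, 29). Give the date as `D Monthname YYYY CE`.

28 August 2240 CE

Julian Day Number of the source date = 2539443.
Converting JDN 2539443 to the Gregorian calendar gives 28 August 2240 CE.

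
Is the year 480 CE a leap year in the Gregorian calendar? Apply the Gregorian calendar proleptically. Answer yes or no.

480 is divisible by 4 and not by 100, so it is a leap year.

yes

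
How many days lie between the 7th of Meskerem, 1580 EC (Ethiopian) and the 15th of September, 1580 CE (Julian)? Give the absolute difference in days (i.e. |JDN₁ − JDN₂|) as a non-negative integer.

First date → JDN 2300957; second date → JDN 2298411.
The interval is |2300957 − 2298411| = 2546 days.

2546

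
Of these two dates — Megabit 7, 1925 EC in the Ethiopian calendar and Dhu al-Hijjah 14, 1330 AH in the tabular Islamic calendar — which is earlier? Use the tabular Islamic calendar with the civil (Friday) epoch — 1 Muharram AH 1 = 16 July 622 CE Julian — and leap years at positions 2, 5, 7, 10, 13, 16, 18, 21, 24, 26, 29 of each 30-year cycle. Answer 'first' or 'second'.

second

The two dates have Julian Day Numbers 2427148 and 2419731 respectively.
Since 2419731 < 2427148, the second date comes first.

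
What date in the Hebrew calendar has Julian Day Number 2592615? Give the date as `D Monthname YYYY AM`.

The Gregorian equivalent of JDN 2592615 is 28 March 2386.
In the Hebrew calendar that day is 26 Adar 6146 AM.

26 Adar 6146 AM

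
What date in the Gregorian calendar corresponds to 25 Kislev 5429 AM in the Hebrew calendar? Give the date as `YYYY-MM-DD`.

Julian Day Number of the source date = 2330618.
Converting JDN 2330618 to the Gregorian calendar gives 29 November 1668 CE.

1668-11-29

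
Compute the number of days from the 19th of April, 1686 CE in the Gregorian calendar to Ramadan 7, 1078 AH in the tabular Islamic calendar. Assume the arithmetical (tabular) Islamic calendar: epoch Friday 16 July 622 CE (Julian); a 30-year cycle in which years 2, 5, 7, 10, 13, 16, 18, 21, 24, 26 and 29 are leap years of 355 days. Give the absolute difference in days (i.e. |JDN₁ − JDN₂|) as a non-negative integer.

First date → JDN 2336968; second date → JDN 2330335.
The interval is |2336968 − 2330335| = 6633 days.

6633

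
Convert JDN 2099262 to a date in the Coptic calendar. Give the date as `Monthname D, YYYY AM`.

Paoni 26, 751 AM

JDN 2099262 is 26 June 1035 in the proleptic Gregorian calendar.
In the Coptic calendar that day is Paoni 26, 751 AM.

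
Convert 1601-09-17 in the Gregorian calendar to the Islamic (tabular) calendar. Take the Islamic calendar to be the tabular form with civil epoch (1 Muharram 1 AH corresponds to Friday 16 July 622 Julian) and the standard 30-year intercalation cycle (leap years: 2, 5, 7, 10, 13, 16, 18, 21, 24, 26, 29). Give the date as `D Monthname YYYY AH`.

Julian Day Number of the source date = 2306073.
Converting JDN 2306073 to the tabular Islamic calendar gives 19 Rabi' al-Awwal 1010 AH.

19 Rabi' al-Awwal 1010 AH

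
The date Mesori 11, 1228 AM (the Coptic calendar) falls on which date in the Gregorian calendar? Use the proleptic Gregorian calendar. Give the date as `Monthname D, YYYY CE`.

Julian Day Number of the source date = 2273532.
Converting JDN 2273532 to the Gregorian calendar gives 14 August 1512 CE.

August 14, 1512 CE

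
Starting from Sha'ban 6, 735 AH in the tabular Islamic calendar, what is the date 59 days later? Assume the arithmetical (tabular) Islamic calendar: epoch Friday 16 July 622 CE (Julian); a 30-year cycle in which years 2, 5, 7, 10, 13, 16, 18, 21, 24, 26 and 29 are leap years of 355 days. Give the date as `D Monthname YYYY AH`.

6 Shawwal 735 AH

The starting date is JDN 2208757; 2208757 + 59 = 2208816.
JDN 2208816 corresponds to 6 Shawwal 735 AH.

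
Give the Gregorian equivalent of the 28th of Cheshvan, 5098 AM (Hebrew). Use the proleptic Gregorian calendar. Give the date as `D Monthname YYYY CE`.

Julian Day Number of the source date = 2209694.
Converting JDN 2209694 to the Gregorian calendar gives 1 November 1337 CE.

1 November 1337 CE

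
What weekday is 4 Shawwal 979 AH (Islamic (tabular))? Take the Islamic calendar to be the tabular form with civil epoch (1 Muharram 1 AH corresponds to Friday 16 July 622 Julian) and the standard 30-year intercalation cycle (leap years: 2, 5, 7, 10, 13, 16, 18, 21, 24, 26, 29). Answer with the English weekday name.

Tuesday

In the proleptic Gregorian calendar this is 29 February 1572 (JDN 2295280).
2295280 ≡ 1 (mod 7); counting from Monday = 0 gives Tuesday.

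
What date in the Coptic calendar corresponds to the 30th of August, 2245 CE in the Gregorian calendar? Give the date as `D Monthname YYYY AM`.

Both dates share Julian Day Number 2541271; in the Coptic calendar that is 22 Mesori 1961 AM.

22 Mesori 1961 AM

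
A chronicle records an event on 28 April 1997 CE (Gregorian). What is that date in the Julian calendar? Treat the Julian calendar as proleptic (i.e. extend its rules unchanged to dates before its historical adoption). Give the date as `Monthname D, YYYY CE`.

For dates in this range the Gregorian date is 13 days ahead of the Julian.
28 April 1997 Gregorian − 13 days → 15 April 1997 Julian.

April 15, 1997 CE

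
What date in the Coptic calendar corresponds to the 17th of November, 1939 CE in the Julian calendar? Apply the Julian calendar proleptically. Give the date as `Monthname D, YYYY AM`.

Hathor 20, 1656 AM

Both dates share Julian Day Number 2429598; in the Coptic calendar that is 20 Hathor 1656 AM.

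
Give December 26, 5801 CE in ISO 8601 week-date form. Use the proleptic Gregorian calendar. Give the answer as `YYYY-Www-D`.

5801-W52-6

The weekday is Saturday (ISO weekday 6).
That Saturday belongs to ISO week 52 of ISO year 5801.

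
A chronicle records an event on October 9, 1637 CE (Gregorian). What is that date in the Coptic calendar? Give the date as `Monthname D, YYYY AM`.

Both dates share Julian Day Number 2319244; in the Coptic calendar that is 2 Paopi 1354 AM.

Paopi 2, 1354 AM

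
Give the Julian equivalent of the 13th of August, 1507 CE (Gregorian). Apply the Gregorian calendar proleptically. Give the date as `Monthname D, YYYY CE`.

August 3, 1507 CE

The Julian–Gregorian offset here is 10 days (Julian trailing).
13 August 1507 Gregorian − 10 days → 3 August 1507 Julian.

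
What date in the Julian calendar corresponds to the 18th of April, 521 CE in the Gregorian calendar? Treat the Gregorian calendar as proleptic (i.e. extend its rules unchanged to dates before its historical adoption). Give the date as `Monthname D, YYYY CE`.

April 16, 521 CE

The Julian–Gregorian offset here is 2 days (Julian trailing).
18 April 521 Gregorian − 2 days → 16 April 521 Julian.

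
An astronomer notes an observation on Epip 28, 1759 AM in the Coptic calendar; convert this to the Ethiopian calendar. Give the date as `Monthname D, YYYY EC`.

Hamle 28, 2035 EC

The source date corresponds to 4 August 2043 in the Gregorian calendar (JDN 2467466).
That day falls on 28 Hamle 2035 EC in the Ethiopian calendar.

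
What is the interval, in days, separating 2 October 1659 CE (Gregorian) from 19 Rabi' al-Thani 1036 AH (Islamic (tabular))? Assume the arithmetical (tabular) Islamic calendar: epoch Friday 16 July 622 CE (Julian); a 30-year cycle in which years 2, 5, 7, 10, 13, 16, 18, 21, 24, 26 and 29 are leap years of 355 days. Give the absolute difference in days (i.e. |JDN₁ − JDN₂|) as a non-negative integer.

11956

JDN of the first date = 2327272.
JDN of the second date = 2315316.
|2315316 − 2327272| = 11956.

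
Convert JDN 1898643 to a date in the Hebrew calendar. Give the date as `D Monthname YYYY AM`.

JDN 1898643 is 16 March 486 in the proleptic Gregorian calendar.
In the Hebrew calendar that day is 23 Adar 4246 AM.

23 Adar 4246 AM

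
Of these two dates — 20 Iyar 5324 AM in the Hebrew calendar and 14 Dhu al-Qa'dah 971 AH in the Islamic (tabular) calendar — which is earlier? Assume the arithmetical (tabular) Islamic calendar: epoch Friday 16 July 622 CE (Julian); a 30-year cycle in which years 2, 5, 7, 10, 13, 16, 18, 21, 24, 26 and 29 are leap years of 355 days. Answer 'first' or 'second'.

first

First date → JDN 2292431; second date → JDN 2292484.
JDN 2292431 < JDN 2292484, so the first date is earlier.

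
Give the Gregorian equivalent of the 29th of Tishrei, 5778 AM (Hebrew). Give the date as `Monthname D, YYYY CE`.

Julian Day Number of the source date = 2458046.
Converting JDN 2458046 to the Gregorian calendar gives 19 October 2017 CE.

October 19, 2017 CE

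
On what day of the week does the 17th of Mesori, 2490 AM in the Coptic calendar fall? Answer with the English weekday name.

In the Gregorian calendar this is 29 August 2774 (JDN 2734483).
2734483 ≡ 3 (mod 7); counting from Monday = 0 gives Thursday.

Thursday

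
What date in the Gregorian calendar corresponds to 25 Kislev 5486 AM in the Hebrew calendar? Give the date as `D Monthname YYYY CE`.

30 November 1725 CE

Julian Day Number of the source date = 2351437.
Converting JDN 2351437 to the Gregorian calendar gives 30 November 1725 CE.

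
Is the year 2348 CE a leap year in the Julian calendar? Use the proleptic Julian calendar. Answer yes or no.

2348 mod 4 = 0, so it is a leap year in the Julian calendar.

yes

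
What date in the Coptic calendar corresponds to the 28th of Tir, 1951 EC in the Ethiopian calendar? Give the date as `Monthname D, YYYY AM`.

Tobi 28, 1675 AM

The source date corresponds to 5 February 1959 in the Gregorian calendar (JDN 2436605).
That day falls on 28 Tobi 1675 AM in the Coptic calendar.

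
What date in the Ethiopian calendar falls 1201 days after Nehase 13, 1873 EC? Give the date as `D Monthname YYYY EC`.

23 Hidar 1877 EC

The starting date is JDN 2408311; 2408311 + 1201 = 2409512.
JDN 2409512 corresponds to 23 Hidar 1877 EC.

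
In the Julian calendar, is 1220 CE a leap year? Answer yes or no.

1220 mod 4 = 0, so it is a leap year in the Julian calendar.

yes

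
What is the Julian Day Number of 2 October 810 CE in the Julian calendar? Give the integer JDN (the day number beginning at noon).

2017185

In the proleptic Gregorian calendar the same day is 6 October 810.
JDN 2400001 is 17 November 1858 CE (Gregorian), MJD 0; the target day is −382816 days from there, so JDN = 2017185.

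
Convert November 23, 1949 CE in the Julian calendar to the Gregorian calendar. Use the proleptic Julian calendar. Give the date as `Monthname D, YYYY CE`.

December 6, 1949 CE

The Julian–Gregorian offset here is 13 days (Julian trailing).
23 November 1949 Julian + 13 days → 6 December 1949 Gregorian.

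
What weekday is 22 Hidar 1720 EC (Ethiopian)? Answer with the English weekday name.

Sunday

Equivalently 30 November 1727 Gregorian, JDN 2352167.
JDN 2352167 mod 7 = 6, and JDN 0 was a Monday, so this is a Sunday.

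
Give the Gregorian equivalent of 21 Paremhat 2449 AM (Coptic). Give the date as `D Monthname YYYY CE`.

5 April 2733 CE

Both dates share Julian Day Number 2719362; in the Gregorian calendar that is 5 April 2733 CE.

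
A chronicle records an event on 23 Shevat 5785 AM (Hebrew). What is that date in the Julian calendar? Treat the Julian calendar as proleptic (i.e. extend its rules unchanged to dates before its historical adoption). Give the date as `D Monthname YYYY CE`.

Julian Day Number of the source date = 2460728.
Converting JDN 2460728 to the Julian calendar gives 8 February 2025 CE.

8 February 2025 CE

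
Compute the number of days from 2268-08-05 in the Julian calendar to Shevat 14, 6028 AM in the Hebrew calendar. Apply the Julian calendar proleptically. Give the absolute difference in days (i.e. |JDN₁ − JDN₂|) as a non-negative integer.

JDN of the first date = 2549662.
JDN of the second date = 2549458.
|2549458 − 2549662| = 204.

204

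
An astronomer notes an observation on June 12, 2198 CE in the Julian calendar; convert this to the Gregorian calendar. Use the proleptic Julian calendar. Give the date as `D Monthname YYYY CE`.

26 June 2198 CE

The Julian–Gregorian offset here is 14 days (Julian trailing).
12 June 2198 Julian + 14 days → 26 June 2198 Gregorian.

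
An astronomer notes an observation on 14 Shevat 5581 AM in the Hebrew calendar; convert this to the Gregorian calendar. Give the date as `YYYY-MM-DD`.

1821-01-17

Julian Day Number of the source date = 2386183.
Converting JDN 2386183 to the Gregorian calendar gives 17 January 1821 CE.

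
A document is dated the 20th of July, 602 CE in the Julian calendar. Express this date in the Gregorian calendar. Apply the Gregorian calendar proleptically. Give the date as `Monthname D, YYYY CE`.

July 23, 602 CE

At this point the Julian calendar is 3 days behind the Gregorian.
20 July 602 Julian + 3 days → 23 July 602 Gregorian.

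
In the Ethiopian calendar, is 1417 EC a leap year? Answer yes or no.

1417 mod 4 = 1; in the Ethiopian calendar a year is leap when year mod 4 = 3, so it is a common year.

no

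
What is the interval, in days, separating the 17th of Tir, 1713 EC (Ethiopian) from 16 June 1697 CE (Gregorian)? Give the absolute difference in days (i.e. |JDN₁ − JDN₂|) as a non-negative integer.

8621

JDN of the first date = 2349665.
JDN of the second date = 2341044.
|2341044 − 2349665| = 8621.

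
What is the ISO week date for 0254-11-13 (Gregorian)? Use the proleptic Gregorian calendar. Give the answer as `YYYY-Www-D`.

0254-W46-1

The weekday is Monday (ISO weekday 1).
That Monday belongs to ISO week 46 of ISO year 254.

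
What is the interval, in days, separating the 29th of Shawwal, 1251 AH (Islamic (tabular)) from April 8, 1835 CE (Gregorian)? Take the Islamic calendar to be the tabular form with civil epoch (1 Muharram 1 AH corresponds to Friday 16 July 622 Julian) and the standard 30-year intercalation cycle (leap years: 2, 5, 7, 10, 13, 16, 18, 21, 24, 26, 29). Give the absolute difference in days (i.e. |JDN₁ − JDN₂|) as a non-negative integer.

315

JDN of the first date = 2391692.
JDN of the second date = 2391377.
|2391377 − 2391692| = 315.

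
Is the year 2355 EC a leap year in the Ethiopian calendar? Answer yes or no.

yes

2355 mod 4 = 3; in the Ethiopian calendar a year is leap when year mod 4 = 3, so it is a leap year.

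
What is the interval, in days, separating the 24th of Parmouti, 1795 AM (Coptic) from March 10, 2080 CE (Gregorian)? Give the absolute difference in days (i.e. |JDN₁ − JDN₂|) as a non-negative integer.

313

First date → JDN 2480521; second date → JDN 2480834.
The interval is |2480521 − 2480834| = 313 days.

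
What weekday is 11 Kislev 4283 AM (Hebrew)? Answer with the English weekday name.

Wednesday

In the proleptic Gregorian calendar this is 18 November 522 (JDN 1912038).
1912038 ≡ 2 (mod 7); counting from Monday = 0 gives Wednesday.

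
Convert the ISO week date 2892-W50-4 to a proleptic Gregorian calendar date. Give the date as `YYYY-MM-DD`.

ISO week 1 of 2892 is the week containing the first Thursday of 2892.
Week 50, day 4 (Thursday) lands on 2892-12-11.

2892-12-11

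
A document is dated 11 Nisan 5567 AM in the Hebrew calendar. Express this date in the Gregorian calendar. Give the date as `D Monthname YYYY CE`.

Julian Day Number of the source date = 2381161.
Converting JDN 2381161 to the Gregorian calendar gives 19 April 1807 CE.

19 April 1807 CE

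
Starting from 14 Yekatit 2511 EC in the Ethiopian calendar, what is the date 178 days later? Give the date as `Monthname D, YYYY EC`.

Nehase 12, 2511 EC

JDN of 14 Yekatit 2511 EC = 2641161.
2641161 + 178 = 2641339.
JDN 2641339 in the Ethiopian calendar is Nehase 12, 2511 EC.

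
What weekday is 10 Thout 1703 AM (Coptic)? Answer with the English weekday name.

Equivalently 20 September 1986 Gregorian, JDN 2446694.
JDN 2446694 mod 7 = 5, and JDN 0 was a Monday, so this is a Saturday.

Saturday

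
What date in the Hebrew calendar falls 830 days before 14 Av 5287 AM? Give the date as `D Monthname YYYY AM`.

The starting date is JDN 2278987; 2278987 − 830 = 2278157.
JDN 2278157 corresponds to 10 Nisan 5285 AM.

10 Nisan 5285 AM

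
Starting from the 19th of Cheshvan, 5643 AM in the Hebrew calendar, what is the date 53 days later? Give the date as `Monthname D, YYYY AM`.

Tevet 14, 5643 AM

Counting 53 days forward from JDN 2408751 reaches JDN 2408804, which is Tevet 14, 5643 AM.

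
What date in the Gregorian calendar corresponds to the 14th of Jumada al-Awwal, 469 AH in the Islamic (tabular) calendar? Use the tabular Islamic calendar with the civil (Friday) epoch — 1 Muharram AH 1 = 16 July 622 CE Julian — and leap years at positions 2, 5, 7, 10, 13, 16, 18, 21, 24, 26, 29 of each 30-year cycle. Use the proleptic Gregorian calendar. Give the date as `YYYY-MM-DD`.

1076-12-20

Julian Day Number of the source date = 2114415.
Converting JDN 2114415 to the Gregorian calendar gives 20 December 1076 CE.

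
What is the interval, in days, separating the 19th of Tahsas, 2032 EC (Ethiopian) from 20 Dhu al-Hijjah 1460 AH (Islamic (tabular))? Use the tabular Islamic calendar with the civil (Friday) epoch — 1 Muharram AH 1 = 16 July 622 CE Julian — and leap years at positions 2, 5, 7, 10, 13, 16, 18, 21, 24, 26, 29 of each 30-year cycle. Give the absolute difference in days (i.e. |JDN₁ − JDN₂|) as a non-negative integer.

347

First date → JDN 2466152; second date → JDN 2465805.
The interval is |2466152 − 2465805| = 347 days.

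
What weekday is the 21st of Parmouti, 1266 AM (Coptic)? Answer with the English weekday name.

Wednesday

In the proleptic Gregorian calendar this is 26 April 1550 (JDN 2287301).
2287301 ≡ 2 (mod 7); counting from Monday = 0 gives Wednesday.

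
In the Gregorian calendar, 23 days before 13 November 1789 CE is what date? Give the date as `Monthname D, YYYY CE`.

The starting date is JDN 2374796; 2374796 − 23 = 2374773.
JDN 2374773 corresponds to October 21, 1789 CE.

October 21, 1789 CE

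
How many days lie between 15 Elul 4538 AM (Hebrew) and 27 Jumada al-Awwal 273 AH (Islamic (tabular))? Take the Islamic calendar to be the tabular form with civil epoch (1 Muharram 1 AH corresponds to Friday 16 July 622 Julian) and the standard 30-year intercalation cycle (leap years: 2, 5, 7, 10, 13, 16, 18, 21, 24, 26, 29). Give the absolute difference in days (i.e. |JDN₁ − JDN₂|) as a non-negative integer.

First date → JDN 2005448; second date → JDN 2044972.
The interval is |2005448 − 2044972| = 39524 days.

39524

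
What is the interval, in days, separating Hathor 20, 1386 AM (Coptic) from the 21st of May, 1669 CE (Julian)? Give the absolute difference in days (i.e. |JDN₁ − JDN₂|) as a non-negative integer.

179

JDN of the first date = 2330980.
JDN of the second date = 2330801.
|2330801 − 2330980| = 179.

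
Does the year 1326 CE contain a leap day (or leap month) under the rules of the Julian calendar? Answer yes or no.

no

1326 mod 4 = 2, so it is a common year in the Julian calendar.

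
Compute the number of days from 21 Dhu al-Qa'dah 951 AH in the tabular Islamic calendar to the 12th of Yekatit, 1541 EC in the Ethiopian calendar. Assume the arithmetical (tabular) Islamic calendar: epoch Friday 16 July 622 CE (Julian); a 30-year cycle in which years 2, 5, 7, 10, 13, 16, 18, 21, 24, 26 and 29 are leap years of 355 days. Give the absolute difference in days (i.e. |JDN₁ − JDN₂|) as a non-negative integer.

1464

First date → JDN 2285403; second date → JDN 2286867.
The interval is |2285403 − 2286867| = 1464 days.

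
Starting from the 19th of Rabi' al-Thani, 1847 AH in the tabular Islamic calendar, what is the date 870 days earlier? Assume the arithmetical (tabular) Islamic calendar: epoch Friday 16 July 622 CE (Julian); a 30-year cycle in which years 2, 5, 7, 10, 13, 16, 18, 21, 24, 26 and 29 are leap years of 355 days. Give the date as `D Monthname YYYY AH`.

6 Dhu al-Qa'dah 1844 AH

JDN of the 19th of Rabi' al-Thani, 1847 AH = 2602708.
2602708 − 870 = 2601838.
JDN 2601838 in the tabular Islamic calendar is 6 Dhu al-Qa'dah 1844 AH.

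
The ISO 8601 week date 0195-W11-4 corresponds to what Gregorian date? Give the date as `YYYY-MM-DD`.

0195-03-12

ISO week 1 of 195 is the week containing the first Thursday of 195.
Week 11, day 4 (Thursday) lands on 0195-03-12.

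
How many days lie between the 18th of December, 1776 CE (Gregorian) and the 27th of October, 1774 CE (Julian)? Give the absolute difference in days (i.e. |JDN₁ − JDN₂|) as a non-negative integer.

772

First date → JDN 2370083; second date → JDN 2369311.
The interval is |2370083 − 2369311| = 772 days.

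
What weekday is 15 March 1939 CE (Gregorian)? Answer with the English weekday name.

JDN 2429338 mod 7 = 2, and JDN 0 was a Monday, so this is a Wednesday.

Wednesday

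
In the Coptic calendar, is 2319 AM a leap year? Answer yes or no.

yes

2319 mod 4 = 3; in the Coptic calendar a year is leap when year mod 4 = 3, so it is a leap year.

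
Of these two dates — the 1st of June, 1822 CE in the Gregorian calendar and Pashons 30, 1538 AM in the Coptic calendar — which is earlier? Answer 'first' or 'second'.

Converting both to JDN: 2386683 vs 2386688; the smaller is the first.

first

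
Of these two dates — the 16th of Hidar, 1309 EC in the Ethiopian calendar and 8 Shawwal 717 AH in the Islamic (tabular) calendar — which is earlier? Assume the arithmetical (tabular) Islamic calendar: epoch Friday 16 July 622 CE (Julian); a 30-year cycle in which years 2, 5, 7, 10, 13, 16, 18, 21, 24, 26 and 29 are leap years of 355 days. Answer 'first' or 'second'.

first

Converting both to JDN: 2202043 vs 2202440; the smaller is the first.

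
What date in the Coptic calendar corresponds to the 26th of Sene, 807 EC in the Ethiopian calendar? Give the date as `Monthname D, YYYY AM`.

Julian Day Number of the source date = 2018907.
Converting JDN 2018907 to the Coptic calendar gives 26 Paoni 531 AM.

Paoni 26, 531 AM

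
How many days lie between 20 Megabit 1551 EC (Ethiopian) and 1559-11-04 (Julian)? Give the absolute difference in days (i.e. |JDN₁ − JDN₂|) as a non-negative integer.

First date → JDN 2290557; second date → JDN 2290790.
The interval is |2290557 − 2290790| = 233 days.

233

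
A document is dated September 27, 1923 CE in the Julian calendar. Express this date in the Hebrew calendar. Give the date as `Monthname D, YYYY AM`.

Both dates share Julian Day Number 2423703; in the Hebrew calendar that is 30 Tishrei 5684 AM.

Tishrei 30, 5684 AM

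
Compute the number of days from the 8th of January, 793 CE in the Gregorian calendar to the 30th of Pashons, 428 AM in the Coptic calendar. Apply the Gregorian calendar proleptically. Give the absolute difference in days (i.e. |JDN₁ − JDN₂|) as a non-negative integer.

First date → JDN 2010705; second date → JDN 1981261.
The interval is |2010705 − 1981261| = 29444 days.

29444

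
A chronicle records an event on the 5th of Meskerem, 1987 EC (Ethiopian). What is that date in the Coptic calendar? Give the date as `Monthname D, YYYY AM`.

The source date corresponds to 15 September 1994 in the Gregorian calendar (JDN 2449611).
That day falls on 5 Thout 1711 AM in the Coptic calendar.

Thout 5, 1711 AM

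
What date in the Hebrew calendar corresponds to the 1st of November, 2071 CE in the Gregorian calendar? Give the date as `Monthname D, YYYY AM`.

Cheshvan 9, 5832 AM

Both dates share Julian Day Number 2477782; in the Hebrew calendar that is 9 Cheshvan 5832 AM.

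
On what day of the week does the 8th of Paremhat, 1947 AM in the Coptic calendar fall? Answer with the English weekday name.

Saturday

Equivalently 19 March 2231 Gregorian, JDN 2535993.
JDN 2535993 mod 7 = 5, and JDN 0 was a Monday, so this is a Saturday.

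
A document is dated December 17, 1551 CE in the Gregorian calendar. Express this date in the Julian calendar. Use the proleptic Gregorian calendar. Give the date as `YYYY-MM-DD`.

For dates in this range the Gregorian date is 10 days ahead of the Julian.
17 December 1551 Gregorian − 10 days → 7 December 1551 Julian.

1551-12-07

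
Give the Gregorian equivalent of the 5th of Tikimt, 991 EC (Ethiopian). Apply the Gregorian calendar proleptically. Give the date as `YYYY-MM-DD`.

0998-10-07

Julian Day Number of the source date = 2085852.
Converting JDN 2085852 to the Gregorian calendar gives 7 October 998 CE.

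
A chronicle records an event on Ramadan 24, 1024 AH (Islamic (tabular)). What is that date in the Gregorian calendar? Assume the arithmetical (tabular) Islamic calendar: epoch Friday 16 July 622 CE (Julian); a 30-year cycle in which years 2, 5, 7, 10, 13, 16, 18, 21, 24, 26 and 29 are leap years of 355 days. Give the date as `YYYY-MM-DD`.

Both dates share Julian Day Number 2311216; in the Gregorian calendar that is 17 October 1615 CE.

1615-10-17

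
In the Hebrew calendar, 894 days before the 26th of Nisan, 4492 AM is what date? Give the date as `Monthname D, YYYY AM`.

JDN of the 26th of Nisan, 4492 AM = 1988537.
1988537 − 894 = 1987643.
JDN 1987643 in the Hebrew calendar is Kislev 18, 4490 AM.

Kislev 18, 4490 AM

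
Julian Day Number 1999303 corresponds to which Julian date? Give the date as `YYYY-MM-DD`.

0761-10-17

The proleptic Gregorian equivalent of JDN 1999303 is 21 October 761.
In the Julian calendar that day is 0761-10-17.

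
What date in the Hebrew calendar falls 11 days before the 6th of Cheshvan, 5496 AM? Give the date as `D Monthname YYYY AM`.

JDN of the 6th of Cheshvan, 5496 AM = 2355050.
2355050 − 11 = 2355039.
JDN 2355039 in the Hebrew calendar is 25 Tishrei 5496 AM.

25 Tishrei 5496 AM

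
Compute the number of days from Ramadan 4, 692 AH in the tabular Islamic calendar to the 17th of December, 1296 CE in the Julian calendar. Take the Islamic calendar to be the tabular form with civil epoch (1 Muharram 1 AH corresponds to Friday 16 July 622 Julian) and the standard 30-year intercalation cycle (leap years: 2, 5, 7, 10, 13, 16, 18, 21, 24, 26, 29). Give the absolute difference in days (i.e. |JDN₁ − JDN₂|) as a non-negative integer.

JDN of the first date = 2193546.
JDN of the second date = 2194773.
|2194773 − 2193546| = 1227.

1227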